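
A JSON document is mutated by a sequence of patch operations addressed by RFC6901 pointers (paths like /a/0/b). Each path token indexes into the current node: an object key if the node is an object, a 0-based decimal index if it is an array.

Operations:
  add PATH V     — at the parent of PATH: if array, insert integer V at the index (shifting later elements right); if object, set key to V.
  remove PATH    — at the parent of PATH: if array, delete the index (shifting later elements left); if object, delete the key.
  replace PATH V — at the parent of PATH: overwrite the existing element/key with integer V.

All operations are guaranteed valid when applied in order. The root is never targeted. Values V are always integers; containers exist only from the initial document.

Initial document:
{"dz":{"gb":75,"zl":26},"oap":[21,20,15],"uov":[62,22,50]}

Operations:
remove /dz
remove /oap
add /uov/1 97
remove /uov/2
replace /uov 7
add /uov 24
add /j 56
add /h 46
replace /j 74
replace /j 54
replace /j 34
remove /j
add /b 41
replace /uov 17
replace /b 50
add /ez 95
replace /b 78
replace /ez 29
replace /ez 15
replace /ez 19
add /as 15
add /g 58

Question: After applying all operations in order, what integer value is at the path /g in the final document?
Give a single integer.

Answer: 58

Derivation:
After op 1 (remove /dz): {"oap":[21,20,15],"uov":[62,22,50]}
After op 2 (remove /oap): {"uov":[62,22,50]}
After op 3 (add /uov/1 97): {"uov":[62,97,22,50]}
After op 4 (remove /uov/2): {"uov":[62,97,50]}
After op 5 (replace /uov 7): {"uov":7}
After op 6 (add /uov 24): {"uov":24}
After op 7 (add /j 56): {"j":56,"uov":24}
After op 8 (add /h 46): {"h":46,"j":56,"uov":24}
After op 9 (replace /j 74): {"h":46,"j":74,"uov":24}
After op 10 (replace /j 54): {"h":46,"j":54,"uov":24}
After op 11 (replace /j 34): {"h":46,"j":34,"uov":24}
After op 12 (remove /j): {"h":46,"uov":24}
After op 13 (add /b 41): {"b":41,"h":46,"uov":24}
After op 14 (replace /uov 17): {"b":41,"h":46,"uov":17}
After op 15 (replace /b 50): {"b":50,"h":46,"uov":17}
After op 16 (add /ez 95): {"b":50,"ez":95,"h":46,"uov":17}
After op 17 (replace /b 78): {"b":78,"ez":95,"h":46,"uov":17}
After op 18 (replace /ez 29): {"b":78,"ez":29,"h":46,"uov":17}
After op 19 (replace /ez 15): {"b":78,"ez":15,"h":46,"uov":17}
After op 20 (replace /ez 19): {"b":78,"ez":19,"h":46,"uov":17}
After op 21 (add /as 15): {"as":15,"b":78,"ez":19,"h":46,"uov":17}
After op 22 (add /g 58): {"as":15,"b":78,"ez":19,"g":58,"h":46,"uov":17}
Value at /g: 58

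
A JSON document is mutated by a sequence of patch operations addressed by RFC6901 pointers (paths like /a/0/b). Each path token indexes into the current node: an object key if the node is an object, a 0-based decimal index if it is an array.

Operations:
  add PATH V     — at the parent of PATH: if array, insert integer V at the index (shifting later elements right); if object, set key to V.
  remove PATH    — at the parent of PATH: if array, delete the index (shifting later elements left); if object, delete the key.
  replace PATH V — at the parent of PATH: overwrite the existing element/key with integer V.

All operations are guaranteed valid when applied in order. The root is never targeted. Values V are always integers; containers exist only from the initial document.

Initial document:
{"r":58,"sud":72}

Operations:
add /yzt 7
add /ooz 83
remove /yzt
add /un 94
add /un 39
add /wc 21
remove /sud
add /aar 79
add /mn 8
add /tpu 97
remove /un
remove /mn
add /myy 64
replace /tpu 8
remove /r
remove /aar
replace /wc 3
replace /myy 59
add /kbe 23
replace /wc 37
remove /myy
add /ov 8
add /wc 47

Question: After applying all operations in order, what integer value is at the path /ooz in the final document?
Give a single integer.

Answer: 83

Derivation:
After op 1 (add /yzt 7): {"r":58,"sud":72,"yzt":7}
After op 2 (add /ooz 83): {"ooz":83,"r":58,"sud":72,"yzt":7}
After op 3 (remove /yzt): {"ooz":83,"r":58,"sud":72}
After op 4 (add /un 94): {"ooz":83,"r":58,"sud":72,"un":94}
After op 5 (add /un 39): {"ooz":83,"r":58,"sud":72,"un":39}
After op 6 (add /wc 21): {"ooz":83,"r":58,"sud":72,"un":39,"wc":21}
After op 7 (remove /sud): {"ooz":83,"r":58,"un":39,"wc":21}
After op 8 (add /aar 79): {"aar":79,"ooz":83,"r":58,"un":39,"wc":21}
After op 9 (add /mn 8): {"aar":79,"mn":8,"ooz":83,"r":58,"un":39,"wc":21}
After op 10 (add /tpu 97): {"aar":79,"mn":8,"ooz":83,"r":58,"tpu":97,"un":39,"wc":21}
After op 11 (remove /un): {"aar":79,"mn":8,"ooz":83,"r":58,"tpu":97,"wc":21}
After op 12 (remove /mn): {"aar":79,"ooz":83,"r":58,"tpu":97,"wc":21}
After op 13 (add /myy 64): {"aar":79,"myy":64,"ooz":83,"r":58,"tpu":97,"wc":21}
After op 14 (replace /tpu 8): {"aar":79,"myy":64,"ooz":83,"r":58,"tpu":8,"wc":21}
After op 15 (remove /r): {"aar":79,"myy":64,"ooz":83,"tpu":8,"wc":21}
After op 16 (remove /aar): {"myy":64,"ooz":83,"tpu":8,"wc":21}
After op 17 (replace /wc 3): {"myy":64,"ooz":83,"tpu":8,"wc":3}
After op 18 (replace /myy 59): {"myy":59,"ooz":83,"tpu":8,"wc":3}
After op 19 (add /kbe 23): {"kbe":23,"myy":59,"ooz":83,"tpu":8,"wc":3}
After op 20 (replace /wc 37): {"kbe":23,"myy":59,"ooz":83,"tpu":8,"wc":37}
After op 21 (remove /myy): {"kbe":23,"ooz":83,"tpu":8,"wc":37}
After op 22 (add /ov 8): {"kbe":23,"ooz":83,"ov":8,"tpu":8,"wc":37}
After op 23 (add /wc 47): {"kbe":23,"ooz":83,"ov":8,"tpu":8,"wc":47}
Value at /ooz: 83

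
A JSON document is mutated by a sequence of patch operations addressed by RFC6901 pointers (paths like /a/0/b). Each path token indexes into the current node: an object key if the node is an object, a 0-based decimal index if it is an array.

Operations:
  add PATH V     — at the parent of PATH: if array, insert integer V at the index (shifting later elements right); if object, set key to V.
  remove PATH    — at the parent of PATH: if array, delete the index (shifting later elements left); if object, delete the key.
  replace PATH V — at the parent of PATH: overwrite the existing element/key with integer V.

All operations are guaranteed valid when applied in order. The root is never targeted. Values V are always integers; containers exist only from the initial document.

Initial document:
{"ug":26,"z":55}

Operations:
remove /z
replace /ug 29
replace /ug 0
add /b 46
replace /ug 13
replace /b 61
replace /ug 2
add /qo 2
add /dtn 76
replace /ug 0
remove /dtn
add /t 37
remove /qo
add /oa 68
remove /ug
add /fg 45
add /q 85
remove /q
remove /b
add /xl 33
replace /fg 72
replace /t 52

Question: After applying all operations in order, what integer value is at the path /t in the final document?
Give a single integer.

After op 1 (remove /z): {"ug":26}
After op 2 (replace /ug 29): {"ug":29}
After op 3 (replace /ug 0): {"ug":0}
After op 4 (add /b 46): {"b":46,"ug":0}
After op 5 (replace /ug 13): {"b":46,"ug":13}
After op 6 (replace /b 61): {"b":61,"ug":13}
After op 7 (replace /ug 2): {"b":61,"ug":2}
After op 8 (add /qo 2): {"b":61,"qo":2,"ug":2}
After op 9 (add /dtn 76): {"b":61,"dtn":76,"qo":2,"ug":2}
After op 10 (replace /ug 0): {"b":61,"dtn":76,"qo":2,"ug":0}
After op 11 (remove /dtn): {"b":61,"qo":2,"ug":0}
After op 12 (add /t 37): {"b":61,"qo":2,"t":37,"ug":0}
After op 13 (remove /qo): {"b":61,"t":37,"ug":0}
After op 14 (add /oa 68): {"b":61,"oa":68,"t":37,"ug":0}
After op 15 (remove /ug): {"b":61,"oa":68,"t":37}
After op 16 (add /fg 45): {"b":61,"fg":45,"oa":68,"t":37}
After op 17 (add /q 85): {"b":61,"fg":45,"oa":68,"q":85,"t":37}
After op 18 (remove /q): {"b":61,"fg":45,"oa":68,"t":37}
After op 19 (remove /b): {"fg":45,"oa":68,"t":37}
After op 20 (add /xl 33): {"fg":45,"oa":68,"t":37,"xl":33}
After op 21 (replace /fg 72): {"fg":72,"oa":68,"t":37,"xl":33}
After op 22 (replace /t 52): {"fg":72,"oa":68,"t":52,"xl":33}
Value at /t: 52

Answer: 52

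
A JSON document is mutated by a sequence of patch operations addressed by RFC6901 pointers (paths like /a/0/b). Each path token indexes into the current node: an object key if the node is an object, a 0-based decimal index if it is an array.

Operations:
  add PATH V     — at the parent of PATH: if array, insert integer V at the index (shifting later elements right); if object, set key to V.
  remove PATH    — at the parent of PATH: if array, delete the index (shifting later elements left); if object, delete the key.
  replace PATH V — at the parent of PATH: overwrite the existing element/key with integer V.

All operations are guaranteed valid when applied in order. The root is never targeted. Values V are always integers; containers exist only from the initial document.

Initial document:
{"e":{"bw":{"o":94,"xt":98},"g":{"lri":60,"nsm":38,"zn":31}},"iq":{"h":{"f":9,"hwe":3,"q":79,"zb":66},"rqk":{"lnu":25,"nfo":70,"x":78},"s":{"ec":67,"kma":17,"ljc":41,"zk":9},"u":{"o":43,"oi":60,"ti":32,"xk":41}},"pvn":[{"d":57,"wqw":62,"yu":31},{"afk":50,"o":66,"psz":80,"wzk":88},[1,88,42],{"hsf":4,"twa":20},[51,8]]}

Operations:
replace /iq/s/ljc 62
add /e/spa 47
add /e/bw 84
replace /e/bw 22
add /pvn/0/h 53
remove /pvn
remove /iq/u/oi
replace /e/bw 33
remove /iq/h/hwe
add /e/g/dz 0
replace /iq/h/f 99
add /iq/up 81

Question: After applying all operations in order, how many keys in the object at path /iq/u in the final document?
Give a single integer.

Answer: 3

Derivation:
After op 1 (replace /iq/s/ljc 62): {"e":{"bw":{"o":94,"xt":98},"g":{"lri":60,"nsm":38,"zn":31}},"iq":{"h":{"f":9,"hwe":3,"q":79,"zb":66},"rqk":{"lnu":25,"nfo":70,"x":78},"s":{"ec":67,"kma":17,"ljc":62,"zk":9},"u":{"o":43,"oi":60,"ti":32,"xk":41}},"pvn":[{"d":57,"wqw":62,"yu":31},{"afk":50,"o":66,"psz":80,"wzk":88},[1,88,42],{"hsf":4,"twa":20},[51,8]]}
After op 2 (add /e/spa 47): {"e":{"bw":{"o":94,"xt":98},"g":{"lri":60,"nsm":38,"zn":31},"spa":47},"iq":{"h":{"f":9,"hwe":3,"q":79,"zb":66},"rqk":{"lnu":25,"nfo":70,"x":78},"s":{"ec":67,"kma":17,"ljc":62,"zk":9},"u":{"o":43,"oi":60,"ti":32,"xk":41}},"pvn":[{"d":57,"wqw":62,"yu":31},{"afk":50,"o":66,"psz":80,"wzk":88},[1,88,42],{"hsf":4,"twa":20},[51,8]]}
After op 3 (add /e/bw 84): {"e":{"bw":84,"g":{"lri":60,"nsm":38,"zn":31},"spa":47},"iq":{"h":{"f":9,"hwe":3,"q":79,"zb":66},"rqk":{"lnu":25,"nfo":70,"x":78},"s":{"ec":67,"kma":17,"ljc":62,"zk":9},"u":{"o":43,"oi":60,"ti":32,"xk":41}},"pvn":[{"d":57,"wqw":62,"yu":31},{"afk":50,"o":66,"psz":80,"wzk":88},[1,88,42],{"hsf":4,"twa":20},[51,8]]}
After op 4 (replace /e/bw 22): {"e":{"bw":22,"g":{"lri":60,"nsm":38,"zn":31},"spa":47},"iq":{"h":{"f":9,"hwe":3,"q":79,"zb":66},"rqk":{"lnu":25,"nfo":70,"x":78},"s":{"ec":67,"kma":17,"ljc":62,"zk":9},"u":{"o":43,"oi":60,"ti":32,"xk":41}},"pvn":[{"d":57,"wqw":62,"yu":31},{"afk":50,"o":66,"psz":80,"wzk":88},[1,88,42],{"hsf":4,"twa":20},[51,8]]}
After op 5 (add /pvn/0/h 53): {"e":{"bw":22,"g":{"lri":60,"nsm":38,"zn":31},"spa":47},"iq":{"h":{"f":9,"hwe":3,"q":79,"zb":66},"rqk":{"lnu":25,"nfo":70,"x":78},"s":{"ec":67,"kma":17,"ljc":62,"zk":9},"u":{"o":43,"oi":60,"ti":32,"xk":41}},"pvn":[{"d":57,"h":53,"wqw":62,"yu":31},{"afk":50,"o":66,"psz":80,"wzk":88},[1,88,42],{"hsf":4,"twa":20},[51,8]]}
After op 6 (remove /pvn): {"e":{"bw":22,"g":{"lri":60,"nsm":38,"zn":31},"spa":47},"iq":{"h":{"f":9,"hwe":3,"q":79,"zb":66},"rqk":{"lnu":25,"nfo":70,"x":78},"s":{"ec":67,"kma":17,"ljc":62,"zk":9},"u":{"o":43,"oi":60,"ti":32,"xk":41}}}
After op 7 (remove /iq/u/oi): {"e":{"bw":22,"g":{"lri":60,"nsm":38,"zn":31},"spa":47},"iq":{"h":{"f":9,"hwe":3,"q":79,"zb":66},"rqk":{"lnu":25,"nfo":70,"x":78},"s":{"ec":67,"kma":17,"ljc":62,"zk":9},"u":{"o":43,"ti":32,"xk":41}}}
After op 8 (replace /e/bw 33): {"e":{"bw":33,"g":{"lri":60,"nsm":38,"zn":31},"spa":47},"iq":{"h":{"f":9,"hwe":3,"q":79,"zb":66},"rqk":{"lnu":25,"nfo":70,"x":78},"s":{"ec":67,"kma":17,"ljc":62,"zk":9},"u":{"o":43,"ti":32,"xk":41}}}
After op 9 (remove /iq/h/hwe): {"e":{"bw":33,"g":{"lri":60,"nsm":38,"zn":31},"spa":47},"iq":{"h":{"f":9,"q":79,"zb":66},"rqk":{"lnu":25,"nfo":70,"x":78},"s":{"ec":67,"kma":17,"ljc":62,"zk":9},"u":{"o":43,"ti":32,"xk":41}}}
After op 10 (add /e/g/dz 0): {"e":{"bw":33,"g":{"dz":0,"lri":60,"nsm":38,"zn":31},"spa":47},"iq":{"h":{"f":9,"q":79,"zb":66},"rqk":{"lnu":25,"nfo":70,"x":78},"s":{"ec":67,"kma":17,"ljc":62,"zk":9},"u":{"o":43,"ti":32,"xk":41}}}
After op 11 (replace /iq/h/f 99): {"e":{"bw":33,"g":{"dz":0,"lri":60,"nsm":38,"zn":31},"spa":47},"iq":{"h":{"f":99,"q":79,"zb":66},"rqk":{"lnu":25,"nfo":70,"x":78},"s":{"ec":67,"kma":17,"ljc":62,"zk":9},"u":{"o":43,"ti":32,"xk":41}}}
After op 12 (add /iq/up 81): {"e":{"bw":33,"g":{"dz":0,"lri":60,"nsm":38,"zn":31},"spa":47},"iq":{"h":{"f":99,"q":79,"zb":66},"rqk":{"lnu":25,"nfo":70,"x":78},"s":{"ec":67,"kma":17,"ljc":62,"zk":9},"u":{"o":43,"ti":32,"xk":41},"up":81}}
Size at path /iq/u: 3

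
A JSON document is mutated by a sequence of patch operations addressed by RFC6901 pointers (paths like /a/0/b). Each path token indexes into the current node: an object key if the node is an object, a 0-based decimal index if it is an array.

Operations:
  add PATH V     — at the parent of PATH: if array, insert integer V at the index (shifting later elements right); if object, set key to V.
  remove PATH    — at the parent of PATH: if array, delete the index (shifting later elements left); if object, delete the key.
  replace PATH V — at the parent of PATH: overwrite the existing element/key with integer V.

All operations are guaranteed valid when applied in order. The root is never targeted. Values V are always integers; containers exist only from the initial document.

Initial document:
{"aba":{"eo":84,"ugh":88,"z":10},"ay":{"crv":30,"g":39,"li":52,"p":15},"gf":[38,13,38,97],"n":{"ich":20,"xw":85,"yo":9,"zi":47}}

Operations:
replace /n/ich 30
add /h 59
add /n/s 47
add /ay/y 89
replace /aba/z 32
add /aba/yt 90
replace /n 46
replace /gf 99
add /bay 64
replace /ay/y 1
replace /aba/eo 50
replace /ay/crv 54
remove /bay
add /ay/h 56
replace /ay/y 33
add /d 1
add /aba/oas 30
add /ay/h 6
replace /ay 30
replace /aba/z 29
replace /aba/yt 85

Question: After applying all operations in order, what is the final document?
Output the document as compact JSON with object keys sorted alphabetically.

Answer: {"aba":{"eo":50,"oas":30,"ugh":88,"yt":85,"z":29},"ay":30,"d":1,"gf":99,"h":59,"n":46}

Derivation:
After op 1 (replace /n/ich 30): {"aba":{"eo":84,"ugh":88,"z":10},"ay":{"crv":30,"g":39,"li":52,"p":15},"gf":[38,13,38,97],"n":{"ich":30,"xw":85,"yo":9,"zi":47}}
After op 2 (add /h 59): {"aba":{"eo":84,"ugh":88,"z":10},"ay":{"crv":30,"g":39,"li":52,"p":15},"gf":[38,13,38,97],"h":59,"n":{"ich":30,"xw":85,"yo":9,"zi":47}}
After op 3 (add /n/s 47): {"aba":{"eo":84,"ugh":88,"z":10},"ay":{"crv":30,"g":39,"li":52,"p":15},"gf":[38,13,38,97],"h":59,"n":{"ich":30,"s":47,"xw":85,"yo":9,"zi":47}}
After op 4 (add /ay/y 89): {"aba":{"eo":84,"ugh":88,"z":10},"ay":{"crv":30,"g":39,"li":52,"p":15,"y":89},"gf":[38,13,38,97],"h":59,"n":{"ich":30,"s":47,"xw":85,"yo":9,"zi":47}}
After op 5 (replace /aba/z 32): {"aba":{"eo":84,"ugh":88,"z":32},"ay":{"crv":30,"g":39,"li":52,"p":15,"y":89},"gf":[38,13,38,97],"h":59,"n":{"ich":30,"s":47,"xw":85,"yo":9,"zi":47}}
After op 6 (add /aba/yt 90): {"aba":{"eo":84,"ugh":88,"yt":90,"z":32},"ay":{"crv":30,"g":39,"li":52,"p":15,"y":89},"gf":[38,13,38,97],"h":59,"n":{"ich":30,"s":47,"xw":85,"yo":9,"zi":47}}
After op 7 (replace /n 46): {"aba":{"eo":84,"ugh":88,"yt":90,"z":32},"ay":{"crv":30,"g":39,"li":52,"p":15,"y":89},"gf":[38,13,38,97],"h":59,"n":46}
After op 8 (replace /gf 99): {"aba":{"eo":84,"ugh":88,"yt":90,"z":32},"ay":{"crv":30,"g":39,"li":52,"p":15,"y":89},"gf":99,"h":59,"n":46}
After op 9 (add /bay 64): {"aba":{"eo":84,"ugh":88,"yt":90,"z":32},"ay":{"crv":30,"g":39,"li":52,"p":15,"y":89},"bay":64,"gf":99,"h":59,"n":46}
After op 10 (replace /ay/y 1): {"aba":{"eo":84,"ugh":88,"yt":90,"z":32},"ay":{"crv":30,"g":39,"li":52,"p":15,"y":1},"bay":64,"gf":99,"h":59,"n":46}
After op 11 (replace /aba/eo 50): {"aba":{"eo":50,"ugh":88,"yt":90,"z":32},"ay":{"crv":30,"g":39,"li":52,"p":15,"y":1},"bay":64,"gf":99,"h":59,"n":46}
After op 12 (replace /ay/crv 54): {"aba":{"eo":50,"ugh":88,"yt":90,"z":32},"ay":{"crv":54,"g":39,"li":52,"p":15,"y":1},"bay":64,"gf":99,"h":59,"n":46}
After op 13 (remove /bay): {"aba":{"eo":50,"ugh":88,"yt":90,"z":32},"ay":{"crv":54,"g":39,"li":52,"p":15,"y":1},"gf":99,"h":59,"n":46}
After op 14 (add /ay/h 56): {"aba":{"eo":50,"ugh":88,"yt":90,"z":32},"ay":{"crv":54,"g":39,"h":56,"li":52,"p":15,"y":1},"gf":99,"h":59,"n":46}
After op 15 (replace /ay/y 33): {"aba":{"eo":50,"ugh":88,"yt":90,"z":32},"ay":{"crv":54,"g":39,"h":56,"li":52,"p":15,"y":33},"gf":99,"h":59,"n":46}
After op 16 (add /d 1): {"aba":{"eo":50,"ugh":88,"yt":90,"z":32},"ay":{"crv":54,"g":39,"h":56,"li":52,"p":15,"y":33},"d":1,"gf":99,"h":59,"n":46}
After op 17 (add /aba/oas 30): {"aba":{"eo":50,"oas":30,"ugh":88,"yt":90,"z":32},"ay":{"crv":54,"g":39,"h":56,"li":52,"p":15,"y":33},"d":1,"gf":99,"h":59,"n":46}
After op 18 (add /ay/h 6): {"aba":{"eo":50,"oas":30,"ugh":88,"yt":90,"z":32},"ay":{"crv":54,"g":39,"h":6,"li":52,"p":15,"y":33},"d":1,"gf":99,"h":59,"n":46}
After op 19 (replace /ay 30): {"aba":{"eo":50,"oas":30,"ugh":88,"yt":90,"z":32},"ay":30,"d":1,"gf":99,"h":59,"n":46}
After op 20 (replace /aba/z 29): {"aba":{"eo":50,"oas":30,"ugh":88,"yt":90,"z":29},"ay":30,"d":1,"gf":99,"h":59,"n":46}
After op 21 (replace /aba/yt 85): {"aba":{"eo":50,"oas":30,"ugh":88,"yt":85,"z":29},"ay":30,"d":1,"gf":99,"h":59,"n":46}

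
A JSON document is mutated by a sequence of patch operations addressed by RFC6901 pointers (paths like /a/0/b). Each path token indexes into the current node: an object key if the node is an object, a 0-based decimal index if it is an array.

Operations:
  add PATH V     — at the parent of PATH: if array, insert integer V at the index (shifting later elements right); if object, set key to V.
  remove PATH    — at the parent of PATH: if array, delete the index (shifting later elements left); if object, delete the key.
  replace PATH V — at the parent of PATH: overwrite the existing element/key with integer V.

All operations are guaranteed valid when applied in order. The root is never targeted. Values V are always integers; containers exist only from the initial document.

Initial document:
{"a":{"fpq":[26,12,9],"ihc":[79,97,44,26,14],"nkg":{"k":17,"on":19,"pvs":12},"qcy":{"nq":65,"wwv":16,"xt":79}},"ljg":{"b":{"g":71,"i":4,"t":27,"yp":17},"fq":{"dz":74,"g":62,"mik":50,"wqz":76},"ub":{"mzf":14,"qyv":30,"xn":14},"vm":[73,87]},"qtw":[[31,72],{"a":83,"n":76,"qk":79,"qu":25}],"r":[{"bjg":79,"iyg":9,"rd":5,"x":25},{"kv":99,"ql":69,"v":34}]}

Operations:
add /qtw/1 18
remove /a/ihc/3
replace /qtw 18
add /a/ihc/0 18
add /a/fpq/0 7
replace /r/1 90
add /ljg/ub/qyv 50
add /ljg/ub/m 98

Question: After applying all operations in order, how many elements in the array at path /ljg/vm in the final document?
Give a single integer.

Answer: 2

Derivation:
After op 1 (add /qtw/1 18): {"a":{"fpq":[26,12,9],"ihc":[79,97,44,26,14],"nkg":{"k":17,"on":19,"pvs":12},"qcy":{"nq":65,"wwv":16,"xt":79}},"ljg":{"b":{"g":71,"i":4,"t":27,"yp":17},"fq":{"dz":74,"g":62,"mik":50,"wqz":76},"ub":{"mzf":14,"qyv":30,"xn":14},"vm":[73,87]},"qtw":[[31,72],18,{"a":83,"n":76,"qk":79,"qu":25}],"r":[{"bjg":79,"iyg":9,"rd":5,"x":25},{"kv":99,"ql":69,"v":34}]}
After op 2 (remove /a/ihc/3): {"a":{"fpq":[26,12,9],"ihc":[79,97,44,14],"nkg":{"k":17,"on":19,"pvs":12},"qcy":{"nq":65,"wwv":16,"xt":79}},"ljg":{"b":{"g":71,"i":4,"t":27,"yp":17},"fq":{"dz":74,"g":62,"mik":50,"wqz":76},"ub":{"mzf":14,"qyv":30,"xn":14},"vm":[73,87]},"qtw":[[31,72],18,{"a":83,"n":76,"qk":79,"qu":25}],"r":[{"bjg":79,"iyg":9,"rd":5,"x":25},{"kv":99,"ql":69,"v":34}]}
After op 3 (replace /qtw 18): {"a":{"fpq":[26,12,9],"ihc":[79,97,44,14],"nkg":{"k":17,"on":19,"pvs":12},"qcy":{"nq":65,"wwv":16,"xt":79}},"ljg":{"b":{"g":71,"i":4,"t":27,"yp":17},"fq":{"dz":74,"g":62,"mik":50,"wqz":76},"ub":{"mzf":14,"qyv":30,"xn":14},"vm":[73,87]},"qtw":18,"r":[{"bjg":79,"iyg":9,"rd":5,"x":25},{"kv":99,"ql":69,"v":34}]}
After op 4 (add /a/ihc/0 18): {"a":{"fpq":[26,12,9],"ihc":[18,79,97,44,14],"nkg":{"k":17,"on":19,"pvs":12},"qcy":{"nq":65,"wwv":16,"xt":79}},"ljg":{"b":{"g":71,"i":4,"t":27,"yp":17},"fq":{"dz":74,"g":62,"mik":50,"wqz":76},"ub":{"mzf":14,"qyv":30,"xn":14},"vm":[73,87]},"qtw":18,"r":[{"bjg":79,"iyg":9,"rd":5,"x":25},{"kv":99,"ql":69,"v":34}]}
After op 5 (add /a/fpq/0 7): {"a":{"fpq":[7,26,12,9],"ihc":[18,79,97,44,14],"nkg":{"k":17,"on":19,"pvs":12},"qcy":{"nq":65,"wwv":16,"xt":79}},"ljg":{"b":{"g":71,"i":4,"t":27,"yp":17},"fq":{"dz":74,"g":62,"mik":50,"wqz":76},"ub":{"mzf":14,"qyv":30,"xn":14},"vm":[73,87]},"qtw":18,"r":[{"bjg":79,"iyg":9,"rd":5,"x":25},{"kv":99,"ql":69,"v":34}]}
After op 6 (replace /r/1 90): {"a":{"fpq":[7,26,12,9],"ihc":[18,79,97,44,14],"nkg":{"k":17,"on":19,"pvs":12},"qcy":{"nq":65,"wwv":16,"xt":79}},"ljg":{"b":{"g":71,"i":4,"t":27,"yp":17},"fq":{"dz":74,"g":62,"mik":50,"wqz":76},"ub":{"mzf":14,"qyv":30,"xn":14},"vm":[73,87]},"qtw":18,"r":[{"bjg":79,"iyg":9,"rd":5,"x":25},90]}
After op 7 (add /ljg/ub/qyv 50): {"a":{"fpq":[7,26,12,9],"ihc":[18,79,97,44,14],"nkg":{"k":17,"on":19,"pvs":12},"qcy":{"nq":65,"wwv":16,"xt":79}},"ljg":{"b":{"g":71,"i":4,"t":27,"yp":17},"fq":{"dz":74,"g":62,"mik":50,"wqz":76},"ub":{"mzf":14,"qyv":50,"xn":14},"vm":[73,87]},"qtw":18,"r":[{"bjg":79,"iyg":9,"rd":5,"x":25},90]}
After op 8 (add /ljg/ub/m 98): {"a":{"fpq":[7,26,12,9],"ihc":[18,79,97,44,14],"nkg":{"k":17,"on":19,"pvs":12},"qcy":{"nq":65,"wwv":16,"xt":79}},"ljg":{"b":{"g":71,"i":4,"t":27,"yp":17},"fq":{"dz":74,"g":62,"mik":50,"wqz":76},"ub":{"m":98,"mzf":14,"qyv":50,"xn":14},"vm":[73,87]},"qtw":18,"r":[{"bjg":79,"iyg":9,"rd":5,"x":25},90]}
Size at path /ljg/vm: 2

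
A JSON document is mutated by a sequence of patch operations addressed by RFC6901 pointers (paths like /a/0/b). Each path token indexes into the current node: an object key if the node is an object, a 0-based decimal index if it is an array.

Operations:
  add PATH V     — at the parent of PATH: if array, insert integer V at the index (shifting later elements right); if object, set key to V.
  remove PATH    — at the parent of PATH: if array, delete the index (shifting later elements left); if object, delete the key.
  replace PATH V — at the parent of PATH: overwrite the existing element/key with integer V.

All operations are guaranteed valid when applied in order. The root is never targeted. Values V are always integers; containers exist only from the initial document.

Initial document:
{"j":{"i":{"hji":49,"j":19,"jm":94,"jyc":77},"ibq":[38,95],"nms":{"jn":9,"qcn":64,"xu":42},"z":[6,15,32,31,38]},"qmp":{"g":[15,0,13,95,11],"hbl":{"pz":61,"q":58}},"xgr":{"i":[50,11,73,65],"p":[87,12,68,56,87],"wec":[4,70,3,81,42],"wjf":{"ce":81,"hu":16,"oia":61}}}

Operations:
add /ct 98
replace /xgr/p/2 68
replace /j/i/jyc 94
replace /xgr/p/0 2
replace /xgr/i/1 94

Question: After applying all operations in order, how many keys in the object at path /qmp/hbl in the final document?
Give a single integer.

Answer: 2

Derivation:
After op 1 (add /ct 98): {"ct":98,"j":{"i":{"hji":49,"j":19,"jm":94,"jyc":77},"ibq":[38,95],"nms":{"jn":9,"qcn":64,"xu":42},"z":[6,15,32,31,38]},"qmp":{"g":[15,0,13,95,11],"hbl":{"pz":61,"q":58}},"xgr":{"i":[50,11,73,65],"p":[87,12,68,56,87],"wec":[4,70,3,81,42],"wjf":{"ce":81,"hu":16,"oia":61}}}
After op 2 (replace /xgr/p/2 68): {"ct":98,"j":{"i":{"hji":49,"j":19,"jm":94,"jyc":77},"ibq":[38,95],"nms":{"jn":9,"qcn":64,"xu":42},"z":[6,15,32,31,38]},"qmp":{"g":[15,0,13,95,11],"hbl":{"pz":61,"q":58}},"xgr":{"i":[50,11,73,65],"p":[87,12,68,56,87],"wec":[4,70,3,81,42],"wjf":{"ce":81,"hu":16,"oia":61}}}
After op 3 (replace /j/i/jyc 94): {"ct":98,"j":{"i":{"hji":49,"j":19,"jm":94,"jyc":94},"ibq":[38,95],"nms":{"jn":9,"qcn":64,"xu":42},"z":[6,15,32,31,38]},"qmp":{"g":[15,0,13,95,11],"hbl":{"pz":61,"q":58}},"xgr":{"i":[50,11,73,65],"p":[87,12,68,56,87],"wec":[4,70,3,81,42],"wjf":{"ce":81,"hu":16,"oia":61}}}
After op 4 (replace /xgr/p/0 2): {"ct":98,"j":{"i":{"hji":49,"j":19,"jm":94,"jyc":94},"ibq":[38,95],"nms":{"jn":9,"qcn":64,"xu":42},"z":[6,15,32,31,38]},"qmp":{"g":[15,0,13,95,11],"hbl":{"pz":61,"q":58}},"xgr":{"i":[50,11,73,65],"p":[2,12,68,56,87],"wec":[4,70,3,81,42],"wjf":{"ce":81,"hu":16,"oia":61}}}
After op 5 (replace /xgr/i/1 94): {"ct":98,"j":{"i":{"hji":49,"j":19,"jm":94,"jyc":94},"ibq":[38,95],"nms":{"jn":9,"qcn":64,"xu":42},"z":[6,15,32,31,38]},"qmp":{"g":[15,0,13,95,11],"hbl":{"pz":61,"q":58}},"xgr":{"i":[50,94,73,65],"p":[2,12,68,56,87],"wec":[4,70,3,81,42],"wjf":{"ce":81,"hu":16,"oia":61}}}
Size at path /qmp/hbl: 2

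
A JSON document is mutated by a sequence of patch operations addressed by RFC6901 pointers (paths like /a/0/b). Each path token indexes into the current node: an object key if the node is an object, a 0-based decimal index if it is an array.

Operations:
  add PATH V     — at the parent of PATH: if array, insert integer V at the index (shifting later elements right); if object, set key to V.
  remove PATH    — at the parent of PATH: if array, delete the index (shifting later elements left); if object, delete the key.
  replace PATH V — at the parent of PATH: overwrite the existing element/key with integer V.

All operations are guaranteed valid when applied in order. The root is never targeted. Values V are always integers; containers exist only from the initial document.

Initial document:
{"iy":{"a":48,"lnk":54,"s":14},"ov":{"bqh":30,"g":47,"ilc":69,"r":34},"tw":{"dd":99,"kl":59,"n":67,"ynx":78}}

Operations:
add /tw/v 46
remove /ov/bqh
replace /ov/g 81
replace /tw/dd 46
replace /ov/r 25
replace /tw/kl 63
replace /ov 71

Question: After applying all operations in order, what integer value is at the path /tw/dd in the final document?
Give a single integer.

After op 1 (add /tw/v 46): {"iy":{"a":48,"lnk":54,"s":14},"ov":{"bqh":30,"g":47,"ilc":69,"r":34},"tw":{"dd":99,"kl":59,"n":67,"v":46,"ynx":78}}
After op 2 (remove /ov/bqh): {"iy":{"a":48,"lnk":54,"s":14},"ov":{"g":47,"ilc":69,"r":34},"tw":{"dd":99,"kl":59,"n":67,"v":46,"ynx":78}}
After op 3 (replace /ov/g 81): {"iy":{"a":48,"lnk":54,"s":14},"ov":{"g":81,"ilc":69,"r":34},"tw":{"dd":99,"kl":59,"n":67,"v":46,"ynx":78}}
After op 4 (replace /tw/dd 46): {"iy":{"a":48,"lnk":54,"s":14},"ov":{"g":81,"ilc":69,"r":34},"tw":{"dd":46,"kl":59,"n":67,"v":46,"ynx":78}}
After op 5 (replace /ov/r 25): {"iy":{"a":48,"lnk":54,"s":14},"ov":{"g":81,"ilc":69,"r":25},"tw":{"dd":46,"kl":59,"n":67,"v":46,"ynx":78}}
After op 6 (replace /tw/kl 63): {"iy":{"a":48,"lnk":54,"s":14},"ov":{"g":81,"ilc":69,"r":25},"tw":{"dd":46,"kl":63,"n":67,"v":46,"ynx":78}}
After op 7 (replace /ov 71): {"iy":{"a":48,"lnk":54,"s":14},"ov":71,"tw":{"dd":46,"kl":63,"n":67,"v":46,"ynx":78}}
Value at /tw/dd: 46

Answer: 46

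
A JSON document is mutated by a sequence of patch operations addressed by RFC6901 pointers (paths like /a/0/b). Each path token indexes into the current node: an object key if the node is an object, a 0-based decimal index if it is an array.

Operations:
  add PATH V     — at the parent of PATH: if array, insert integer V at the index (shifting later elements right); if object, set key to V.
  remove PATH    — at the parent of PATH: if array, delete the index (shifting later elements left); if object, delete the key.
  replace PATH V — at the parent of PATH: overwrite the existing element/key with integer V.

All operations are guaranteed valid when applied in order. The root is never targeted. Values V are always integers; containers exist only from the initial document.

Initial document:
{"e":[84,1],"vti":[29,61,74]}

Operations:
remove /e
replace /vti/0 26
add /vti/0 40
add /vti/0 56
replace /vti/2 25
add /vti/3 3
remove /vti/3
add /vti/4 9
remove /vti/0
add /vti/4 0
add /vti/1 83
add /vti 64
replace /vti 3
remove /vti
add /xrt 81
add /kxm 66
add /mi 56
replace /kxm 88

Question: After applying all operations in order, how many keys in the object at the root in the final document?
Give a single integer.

Answer: 3

Derivation:
After op 1 (remove /e): {"vti":[29,61,74]}
After op 2 (replace /vti/0 26): {"vti":[26,61,74]}
After op 3 (add /vti/0 40): {"vti":[40,26,61,74]}
After op 4 (add /vti/0 56): {"vti":[56,40,26,61,74]}
After op 5 (replace /vti/2 25): {"vti":[56,40,25,61,74]}
After op 6 (add /vti/3 3): {"vti":[56,40,25,3,61,74]}
After op 7 (remove /vti/3): {"vti":[56,40,25,61,74]}
After op 8 (add /vti/4 9): {"vti":[56,40,25,61,9,74]}
After op 9 (remove /vti/0): {"vti":[40,25,61,9,74]}
After op 10 (add /vti/4 0): {"vti":[40,25,61,9,0,74]}
After op 11 (add /vti/1 83): {"vti":[40,83,25,61,9,0,74]}
After op 12 (add /vti 64): {"vti":64}
After op 13 (replace /vti 3): {"vti":3}
After op 14 (remove /vti): {}
After op 15 (add /xrt 81): {"xrt":81}
After op 16 (add /kxm 66): {"kxm":66,"xrt":81}
After op 17 (add /mi 56): {"kxm":66,"mi":56,"xrt":81}
After op 18 (replace /kxm 88): {"kxm":88,"mi":56,"xrt":81}
Size at the root: 3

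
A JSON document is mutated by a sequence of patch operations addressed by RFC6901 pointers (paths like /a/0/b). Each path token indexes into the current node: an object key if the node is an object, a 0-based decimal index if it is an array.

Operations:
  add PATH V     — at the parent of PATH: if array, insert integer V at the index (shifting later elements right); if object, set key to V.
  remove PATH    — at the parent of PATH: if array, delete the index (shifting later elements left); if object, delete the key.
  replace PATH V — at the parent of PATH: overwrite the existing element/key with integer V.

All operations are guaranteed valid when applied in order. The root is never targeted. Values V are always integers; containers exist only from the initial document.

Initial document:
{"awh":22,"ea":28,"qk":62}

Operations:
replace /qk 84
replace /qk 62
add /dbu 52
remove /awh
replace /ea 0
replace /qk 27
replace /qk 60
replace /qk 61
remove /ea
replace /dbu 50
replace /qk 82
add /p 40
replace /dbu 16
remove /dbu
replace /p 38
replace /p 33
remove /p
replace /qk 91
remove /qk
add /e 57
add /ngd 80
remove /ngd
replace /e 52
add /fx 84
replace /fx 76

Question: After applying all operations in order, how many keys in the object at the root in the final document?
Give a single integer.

After op 1 (replace /qk 84): {"awh":22,"ea":28,"qk":84}
After op 2 (replace /qk 62): {"awh":22,"ea":28,"qk":62}
After op 3 (add /dbu 52): {"awh":22,"dbu":52,"ea":28,"qk":62}
After op 4 (remove /awh): {"dbu":52,"ea":28,"qk":62}
After op 5 (replace /ea 0): {"dbu":52,"ea":0,"qk":62}
After op 6 (replace /qk 27): {"dbu":52,"ea":0,"qk":27}
After op 7 (replace /qk 60): {"dbu":52,"ea":0,"qk":60}
After op 8 (replace /qk 61): {"dbu":52,"ea":0,"qk":61}
After op 9 (remove /ea): {"dbu":52,"qk":61}
After op 10 (replace /dbu 50): {"dbu":50,"qk":61}
After op 11 (replace /qk 82): {"dbu":50,"qk":82}
After op 12 (add /p 40): {"dbu":50,"p":40,"qk":82}
After op 13 (replace /dbu 16): {"dbu":16,"p":40,"qk":82}
After op 14 (remove /dbu): {"p":40,"qk":82}
After op 15 (replace /p 38): {"p":38,"qk":82}
After op 16 (replace /p 33): {"p":33,"qk":82}
After op 17 (remove /p): {"qk":82}
After op 18 (replace /qk 91): {"qk":91}
After op 19 (remove /qk): {}
After op 20 (add /e 57): {"e":57}
After op 21 (add /ngd 80): {"e":57,"ngd":80}
After op 22 (remove /ngd): {"e":57}
After op 23 (replace /e 52): {"e":52}
After op 24 (add /fx 84): {"e":52,"fx":84}
After op 25 (replace /fx 76): {"e":52,"fx":76}
Size at the root: 2

Answer: 2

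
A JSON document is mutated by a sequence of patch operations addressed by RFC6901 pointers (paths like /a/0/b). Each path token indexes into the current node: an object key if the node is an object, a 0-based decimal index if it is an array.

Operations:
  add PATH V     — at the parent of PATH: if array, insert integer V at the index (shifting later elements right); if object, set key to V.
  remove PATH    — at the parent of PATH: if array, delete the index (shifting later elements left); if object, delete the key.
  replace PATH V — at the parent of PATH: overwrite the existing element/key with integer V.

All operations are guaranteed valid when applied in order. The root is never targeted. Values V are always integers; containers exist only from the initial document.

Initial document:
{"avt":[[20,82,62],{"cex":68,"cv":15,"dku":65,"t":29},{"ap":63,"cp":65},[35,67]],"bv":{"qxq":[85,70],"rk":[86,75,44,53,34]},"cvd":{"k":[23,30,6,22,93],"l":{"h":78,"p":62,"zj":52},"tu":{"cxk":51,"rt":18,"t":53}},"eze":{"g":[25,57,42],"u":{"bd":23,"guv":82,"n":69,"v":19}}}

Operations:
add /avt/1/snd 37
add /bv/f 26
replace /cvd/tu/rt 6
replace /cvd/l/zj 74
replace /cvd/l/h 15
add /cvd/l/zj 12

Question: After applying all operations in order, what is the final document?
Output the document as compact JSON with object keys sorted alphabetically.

After op 1 (add /avt/1/snd 37): {"avt":[[20,82,62],{"cex":68,"cv":15,"dku":65,"snd":37,"t":29},{"ap":63,"cp":65},[35,67]],"bv":{"qxq":[85,70],"rk":[86,75,44,53,34]},"cvd":{"k":[23,30,6,22,93],"l":{"h":78,"p":62,"zj":52},"tu":{"cxk":51,"rt":18,"t":53}},"eze":{"g":[25,57,42],"u":{"bd":23,"guv":82,"n":69,"v":19}}}
After op 2 (add /bv/f 26): {"avt":[[20,82,62],{"cex":68,"cv":15,"dku":65,"snd":37,"t":29},{"ap":63,"cp":65},[35,67]],"bv":{"f":26,"qxq":[85,70],"rk":[86,75,44,53,34]},"cvd":{"k":[23,30,6,22,93],"l":{"h":78,"p":62,"zj":52},"tu":{"cxk":51,"rt":18,"t":53}},"eze":{"g":[25,57,42],"u":{"bd":23,"guv":82,"n":69,"v":19}}}
After op 3 (replace /cvd/tu/rt 6): {"avt":[[20,82,62],{"cex":68,"cv":15,"dku":65,"snd":37,"t":29},{"ap":63,"cp":65},[35,67]],"bv":{"f":26,"qxq":[85,70],"rk":[86,75,44,53,34]},"cvd":{"k":[23,30,6,22,93],"l":{"h":78,"p":62,"zj":52},"tu":{"cxk":51,"rt":6,"t":53}},"eze":{"g":[25,57,42],"u":{"bd":23,"guv":82,"n":69,"v":19}}}
After op 4 (replace /cvd/l/zj 74): {"avt":[[20,82,62],{"cex":68,"cv":15,"dku":65,"snd":37,"t":29},{"ap":63,"cp":65},[35,67]],"bv":{"f":26,"qxq":[85,70],"rk":[86,75,44,53,34]},"cvd":{"k":[23,30,6,22,93],"l":{"h":78,"p":62,"zj":74},"tu":{"cxk":51,"rt":6,"t":53}},"eze":{"g":[25,57,42],"u":{"bd":23,"guv":82,"n":69,"v":19}}}
After op 5 (replace /cvd/l/h 15): {"avt":[[20,82,62],{"cex":68,"cv":15,"dku":65,"snd":37,"t":29},{"ap":63,"cp":65},[35,67]],"bv":{"f":26,"qxq":[85,70],"rk":[86,75,44,53,34]},"cvd":{"k":[23,30,6,22,93],"l":{"h":15,"p":62,"zj":74},"tu":{"cxk":51,"rt":6,"t":53}},"eze":{"g":[25,57,42],"u":{"bd":23,"guv":82,"n":69,"v":19}}}
After op 6 (add /cvd/l/zj 12): {"avt":[[20,82,62],{"cex":68,"cv":15,"dku":65,"snd":37,"t":29},{"ap":63,"cp":65},[35,67]],"bv":{"f":26,"qxq":[85,70],"rk":[86,75,44,53,34]},"cvd":{"k":[23,30,6,22,93],"l":{"h":15,"p":62,"zj":12},"tu":{"cxk":51,"rt":6,"t":53}},"eze":{"g":[25,57,42],"u":{"bd":23,"guv":82,"n":69,"v":19}}}

Answer: {"avt":[[20,82,62],{"cex":68,"cv":15,"dku":65,"snd":37,"t":29},{"ap":63,"cp":65},[35,67]],"bv":{"f":26,"qxq":[85,70],"rk":[86,75,44,53,34]},"cvd":{"k":[23,30,6,22,93],"l":{"h":15,"p":62,"zj":12},"tu":{"cxk":51,"rt":6,"t":53}},"eze":{"g":[25,57,42],"u":{"bd":23,"guv":82,"n":69,"v":19}}}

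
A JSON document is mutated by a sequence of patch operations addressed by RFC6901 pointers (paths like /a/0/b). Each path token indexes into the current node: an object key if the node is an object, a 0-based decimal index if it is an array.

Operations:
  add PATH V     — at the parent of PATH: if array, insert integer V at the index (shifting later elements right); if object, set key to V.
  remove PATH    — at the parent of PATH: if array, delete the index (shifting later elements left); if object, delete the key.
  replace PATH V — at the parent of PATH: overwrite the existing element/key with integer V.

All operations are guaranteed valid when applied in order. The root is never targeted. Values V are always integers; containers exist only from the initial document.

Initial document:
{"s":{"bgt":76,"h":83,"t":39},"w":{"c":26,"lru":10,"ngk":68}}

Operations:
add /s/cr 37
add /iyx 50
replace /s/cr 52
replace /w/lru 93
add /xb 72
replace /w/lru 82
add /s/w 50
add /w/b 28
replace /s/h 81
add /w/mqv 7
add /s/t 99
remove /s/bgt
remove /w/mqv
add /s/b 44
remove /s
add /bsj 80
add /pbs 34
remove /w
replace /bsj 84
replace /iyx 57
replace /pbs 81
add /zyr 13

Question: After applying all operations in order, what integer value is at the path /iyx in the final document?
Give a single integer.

Answer: 57

Derivation:
After op 1 (add /s/cr 37): {"s":{"bgt":76,"cr":37,"h":83,"t":39},"w":{"c":26,"lru":10,"ngk":68}}
After op 2 (add /iyx 50): {"iyx":50,"s":{"bgt":76,"cr":37,"h":83,"t":39},"w":{"c":26,"lru":10,"ngk":68}}
After op 3 (replace /s/cr 52): {"iyx":50,"s":{"bgt":76,"cr":52,"h":83,"t":39},"w":{"c":26,"lru":10,"ngk":68}}
After op 4 (replace /w/lru 93): {"iyx":50,"s":{"bgt":76,"cr":52,"h":83,"t":39},"w":{"c":26,"lru":93,"ngk":68}}
After op 5 (add /xb 72): {"iyx":50,"s":{"bgt":76,"cr":52,"h":83,"t":39},"w":{"c":26,"lru":93,"ngk":68},"xb":72}
After op 6 (replace /w/lru 82): {"iyx":50,"s":{"bgt":76,"cr":52,"h":83,"t":39},"w":{"c":26,"lru":82,"ngk":68},"xb":72}
After op 7 (add /s/w 50): {"iyx":50,"s":{"bgt":76,"cr":52,"h":83,"t":39,"w":50},"w":{"c":26,"lru":82,"ngk":68},"xb":72}
After op 8 (add /w/b 28): {"iyx":50,"s":{"bgt":76,"cr":52,"h":83,"t":39,"w":50},"w":{"b":28,"c":26,"lru":82,"ngk":68},"xb":72}
After op 9 (replace /s/h 81): {"iyx":50,"s":{"bgt":76,"cr":52,"h":81,"t":39,"w":50},"w":{"b":28,"c":26,"lru":82,"ngk":68},"xb":72}
After op 10 (add /w/mqv 7): {"iyx":50,"s":{"bgt":76,"cr":52,"h":81,"t":39,"w":50},"w":{"b":28,"c":26,"lru":82,"mqv":7,"ngk":68},"xb":72}
After op 11 (add /s/t 99): {"iyx":50,"s":{"bgt":76,"cr":52,"h":81,"t":99,"w":50},"w":{"b":28,"c":26,"lru":82,"mqv":7,"ngk":68},"xb":72}
After op 12 (remove /s/bgt): {"iyx":50,"s":{"cr":52,"h":81,"t":99,"w":50},"w":{"b":28,"c":26,"lru":82,"mqv":7,"ngk":68},"xb":72}
After op 13 (remove /w/mqv): {"iyx":50,"s":{"cr":52,"h":81,"t":99,"w":50},"w":{"b":28,"c":26,"lru":82,"ngk":68},"xb":72}
After op 14 (add /s/b 44): {"iyx":50,"s":{"b":44,"cr":52,"h":81,"t":99,"w":50},"w":{"b":28,"c":26,"lru":82,"ngk":68},"xb":72}
After op 15 (remove /s): {"iyx":50,"w":{"b":28,"c":26,"lru":82,"ngk":68},"xb":72}
After op 16 (add /bsj 80): {"bsj":80,"iyx":50,"w":{"b":28,"c":26,"lru":82,"ngk":68},"xb":72}
After op 17 (add /pbs 34): {"bsj":80,"iyx":50,"pbs":34,"w":{"b":28,"c":26,"lru":82,"ngk":68},"xb":72}
After op 18 (remove /w): {"bsj":80,"iyx":50,"pbs":34,"xb":72}
After op 19 (replace /bsj 84): {"bsj":84,"iyx":50,"pbs":34,"xb":72}
After op 20 (replace /iyx 57): {"bsj":84,"iyx":57,"pbs":34,"xb":72}
After op 21 (replace /pbs 81): {"bsj":84,"iyx":57,"pbs":81,"xb":72}
After op 22 (add /zyr 13): {"bsj":84,"iyx":57,"pbs":81,"xb":72,"zyr":13}
Value at /iyx: 57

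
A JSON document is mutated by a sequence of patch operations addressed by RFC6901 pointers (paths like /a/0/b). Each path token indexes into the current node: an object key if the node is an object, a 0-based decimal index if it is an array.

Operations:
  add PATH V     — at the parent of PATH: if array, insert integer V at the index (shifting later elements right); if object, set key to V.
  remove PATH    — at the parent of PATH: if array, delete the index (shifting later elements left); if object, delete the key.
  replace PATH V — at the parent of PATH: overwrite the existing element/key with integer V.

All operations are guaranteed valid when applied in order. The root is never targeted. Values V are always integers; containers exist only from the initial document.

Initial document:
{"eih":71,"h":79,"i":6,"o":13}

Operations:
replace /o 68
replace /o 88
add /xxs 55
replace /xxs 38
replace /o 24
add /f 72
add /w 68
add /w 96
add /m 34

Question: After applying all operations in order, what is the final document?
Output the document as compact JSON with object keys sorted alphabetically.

After op 1 (replace /o 68): {"eih":71,"h":79,"i":6,"o":68}
After op 2 (replace /o 88): {"eih":71,"h":79,"i":6,"o":88}
After op 3 (add /xxs 55): {"eih":71,"h":79,"i":6,"o":88,"xxs":55}
After op 4 (replace /xxs 38): {"eih":71,"h":79,"i":6,"o":88,"xxs":38}
After op 5 (replace /o 24): {"eih":71,"h":79,"i":6,"o":24,"xxs":38}
After op 6 (add /f 72): {"eih":71,"f":72,"h":79,"i":6,"o":24,"xxs":38}
After op 7 (add /w 68): {"eih":71,"f":72,"h":79,"i":6,"o":24,"w":68,"xxs":38}
After op 8 (add /w 96): {"eih":71,"f":72,"h":79,"i":6,"o":24,"w":96,"xxs":38}
After op 9 (add /m 34): {"eih":71,"f":72,"h":79,"i":6,"m":34,"o":24,"w":96,"xxs":38}

Answer: {"eih":71,"f":72,"h":79,"i":6,"m":34,"o":24,"w":96,"xxs":38}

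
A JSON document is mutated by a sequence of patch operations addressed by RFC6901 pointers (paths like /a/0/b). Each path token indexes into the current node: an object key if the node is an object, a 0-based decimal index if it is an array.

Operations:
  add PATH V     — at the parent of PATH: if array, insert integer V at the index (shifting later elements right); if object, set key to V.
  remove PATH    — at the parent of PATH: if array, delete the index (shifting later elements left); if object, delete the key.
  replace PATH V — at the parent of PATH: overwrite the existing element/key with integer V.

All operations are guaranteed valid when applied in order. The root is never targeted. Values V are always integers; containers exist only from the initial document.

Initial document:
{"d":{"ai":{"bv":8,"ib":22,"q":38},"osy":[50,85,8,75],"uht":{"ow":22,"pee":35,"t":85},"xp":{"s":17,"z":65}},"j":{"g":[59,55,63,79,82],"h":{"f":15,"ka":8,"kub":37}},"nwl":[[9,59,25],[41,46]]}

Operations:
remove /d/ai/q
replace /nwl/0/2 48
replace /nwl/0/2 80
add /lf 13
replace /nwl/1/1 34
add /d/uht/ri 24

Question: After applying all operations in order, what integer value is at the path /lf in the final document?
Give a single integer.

After op 1 (remove /d/ai/q): {"d":{"ai":{"bv":8,"ib":22},"osy":[50,85,8,75],"uht":{"ow":22,"pee":35,"t":85},"xp":{"s":17,"z":65}},"j":{"g":[59,55,63,79,82],"h":{"f":15,"ka":8,"kub":37}},"nwl":[[9,59,25],[41,46]]}
After op 2 (replace /nwl/0/2 48): {"d":{"ai":{"bv":8,"ib":22},"osy":[50,85,8,75],"uht":{"ow":22,"pee":35,"t":85},"xp":{"s":17,"z":65}},"j":{"g":[59,55,63,79,82],"h":{"f":15,"ka":8,"kub":37}},"nwl":[[9,59,48],[41,46]]}
After op 3 (replace /nwl/0/2 80): {"d":{"ai":{"bv":8,"ib":22},"osy":[50,85,8,75],"uht":{"ow":22,"pee":35,"t":85},"xp":{"s":17,"z":65}},"j":{"g":[59,55,63,79,82],"h":{"f":15,"ka":8,"kub":37}},"nwl":[[9,59,80],[41,46]]}
After op 4 (add /lf 13): {"d":{"ai":{"bv":8,"ib":22},"osy":[50,85,8,75],"uht":{"ow":22,"pee":35,"t":85},"xp":{"s":17,"z":65}},"j":{"g":[59,55,63,79,82],"h":{"f":15,"ka":8,"kub":37}},"lf":13,"nwl":[[9,59,80],[41,46]]}
After op 5 (replace /nwl/1/1 34): {"d":{"ai":{"bv":8,"ib":22},"osy":[50,85,8,75],"uht":{"ow":22,"pee":35,"t":85},"xp":{"s":17,"z":65}},"j":{"g":[59,55,63,79,82],"h":{"f":15,"ka":8,"kub":37}},"lf":13,"nwl":[[9,59,80],[41,34]]}
After op 6 (add /d/uht/ri 24): {"d":{"ai":{"bv":8,"ib":22},"osy":[50,85,8,75],"uht":{"ow":22,"pee":35,"ri":24,"t":85},"xp":{"s":17,"z":65}},"j":{"g":[59,55,63,79,82],"h":{"f":15,"ka":8,"kub":37}},"lf":13,"nwl":[[9,59,80],[41,34]]}
Value at /lf: 13

Answer: 13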